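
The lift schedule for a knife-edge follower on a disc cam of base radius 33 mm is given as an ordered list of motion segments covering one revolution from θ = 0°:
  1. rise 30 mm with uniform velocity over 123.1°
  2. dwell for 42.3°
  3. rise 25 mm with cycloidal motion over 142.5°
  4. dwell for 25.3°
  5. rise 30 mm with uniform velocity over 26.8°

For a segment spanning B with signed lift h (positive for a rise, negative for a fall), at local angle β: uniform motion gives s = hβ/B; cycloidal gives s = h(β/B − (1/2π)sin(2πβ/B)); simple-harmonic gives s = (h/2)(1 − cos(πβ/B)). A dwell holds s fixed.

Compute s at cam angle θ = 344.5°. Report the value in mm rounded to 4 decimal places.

seg 1 [0°–123.1°] uniform, h=30: full span → s += 30 → s = 30.0000
seg 2 [123.1°–165.4°] dwell: s stays 30.0000
seg 3 [165.4°–307.9°] cycloidal, h=25: full span → s += 25 → s = 55.0000
seg 4 [307.9°–333.2°] dwell: s stays 55.0000
seg 5 [333.2°–360°] uniform, h=30: θ=344.5° here. β=11.3, B=26.8. 30·11.3/26.8 = 12.6493 → s = 67.6493

67.6493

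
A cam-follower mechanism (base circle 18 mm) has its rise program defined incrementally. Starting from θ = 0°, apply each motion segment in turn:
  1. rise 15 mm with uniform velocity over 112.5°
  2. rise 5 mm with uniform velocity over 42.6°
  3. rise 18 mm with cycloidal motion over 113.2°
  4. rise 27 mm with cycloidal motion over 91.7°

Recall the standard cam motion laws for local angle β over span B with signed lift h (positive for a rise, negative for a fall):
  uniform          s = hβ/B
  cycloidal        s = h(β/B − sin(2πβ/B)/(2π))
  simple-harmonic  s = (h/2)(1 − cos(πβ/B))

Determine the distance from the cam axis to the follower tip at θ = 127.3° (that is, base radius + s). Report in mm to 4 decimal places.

seg 1 [0°–112.5°] uniform, h=15: full span → s += 15 → s = 15.0000
seg 2 [112.5°–155.1°] uniform, h=5: θ=127.3° here. β=14.8, B=42.6. 5·14.8/42.6 = 1.7371 → s = 16.7371
radial distance = base radius + s = 18 + 16.7371 = 34.7371

34.7371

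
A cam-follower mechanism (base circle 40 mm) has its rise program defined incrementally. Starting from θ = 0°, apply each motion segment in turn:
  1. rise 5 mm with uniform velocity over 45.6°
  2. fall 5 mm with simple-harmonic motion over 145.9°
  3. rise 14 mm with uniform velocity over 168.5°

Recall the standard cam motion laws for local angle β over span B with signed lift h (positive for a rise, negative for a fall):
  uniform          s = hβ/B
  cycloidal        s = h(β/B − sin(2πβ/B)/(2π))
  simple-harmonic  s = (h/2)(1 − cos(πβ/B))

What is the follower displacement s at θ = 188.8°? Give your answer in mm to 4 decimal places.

seg 1 [0°–45.6°] uniform, h=5: full span → s += 5 → s = 5.0000
seg 2 [45.6°–191.5°] simple-harmonic, h=-5: θ=188.8° here. β=143.2, B=145.9. -5/2·(1 − cos(π·0.9815)) = -4.9958 → s = 0.0042

0.0042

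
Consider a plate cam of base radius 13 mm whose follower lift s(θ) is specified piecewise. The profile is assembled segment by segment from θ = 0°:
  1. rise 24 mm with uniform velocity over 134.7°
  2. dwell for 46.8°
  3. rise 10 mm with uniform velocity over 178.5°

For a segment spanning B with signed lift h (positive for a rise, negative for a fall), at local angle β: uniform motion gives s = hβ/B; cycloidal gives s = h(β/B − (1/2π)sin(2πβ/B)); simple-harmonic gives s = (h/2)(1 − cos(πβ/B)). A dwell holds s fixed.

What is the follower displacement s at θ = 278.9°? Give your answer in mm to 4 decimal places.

seg 1 [0°–134.7°] uniform, h=24: full span → s += 24 → s = 24.0000
seg 2 [134.7°–181.5°] dwell: s stays 24.0000
seg 3 [181.5°–360°] uniform, h=10: θ=278.9° here. β=97.4, B=178.5. 10·97.4/178.5 = 5.4566 → s = 29.4566

29.4566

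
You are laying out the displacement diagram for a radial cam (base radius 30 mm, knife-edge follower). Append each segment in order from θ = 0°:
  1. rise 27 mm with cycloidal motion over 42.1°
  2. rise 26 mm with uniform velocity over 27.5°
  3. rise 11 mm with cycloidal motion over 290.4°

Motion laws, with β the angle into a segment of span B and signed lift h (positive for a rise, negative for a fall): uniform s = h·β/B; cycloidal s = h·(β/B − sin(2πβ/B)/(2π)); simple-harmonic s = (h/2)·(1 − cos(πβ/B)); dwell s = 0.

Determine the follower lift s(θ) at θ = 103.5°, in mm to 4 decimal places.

seg 1 [0°–42.1°] cycloidal, h=27: full span → s += 27 → s = 27.0000
seg 2 [42.1°–69.6°] uniform, h=26: full span → s += 26 → s = 53.0000
seg 3 [69.6°–360°] cycloidal, h=11: θ=103.5° here. β=33.9, B=290.4. 11·(0.1167 − sin(2π·0.1167)/(2π)) = 0.1121 → s = 53.1121

53.1121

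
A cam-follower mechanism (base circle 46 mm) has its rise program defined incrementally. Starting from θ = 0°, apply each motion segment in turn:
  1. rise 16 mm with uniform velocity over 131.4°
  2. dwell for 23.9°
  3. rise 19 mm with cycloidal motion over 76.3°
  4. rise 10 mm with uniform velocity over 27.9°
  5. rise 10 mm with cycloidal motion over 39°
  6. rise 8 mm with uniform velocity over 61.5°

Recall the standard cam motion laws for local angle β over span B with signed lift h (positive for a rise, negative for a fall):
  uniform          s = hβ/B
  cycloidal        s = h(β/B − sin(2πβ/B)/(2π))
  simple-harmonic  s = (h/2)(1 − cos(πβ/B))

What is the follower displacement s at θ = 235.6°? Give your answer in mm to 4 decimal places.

seg 1 [0°–131.4°] uniform, h=16: full span → s += 16 → s = 16.0000
seg 2 [131.4°–155.3°] dwell: s stays 16.0000
seg 3 [155.3°–231.6°] cycloidal, h=19: full span → s += 19 → s = 35.0000
seg 4 [231.6°–259.5°] uniform, h=10: θ=235.6° here. β=4, B=27.9. 10·4/27.9 = 1.4337 → s = 36.4337

36.4337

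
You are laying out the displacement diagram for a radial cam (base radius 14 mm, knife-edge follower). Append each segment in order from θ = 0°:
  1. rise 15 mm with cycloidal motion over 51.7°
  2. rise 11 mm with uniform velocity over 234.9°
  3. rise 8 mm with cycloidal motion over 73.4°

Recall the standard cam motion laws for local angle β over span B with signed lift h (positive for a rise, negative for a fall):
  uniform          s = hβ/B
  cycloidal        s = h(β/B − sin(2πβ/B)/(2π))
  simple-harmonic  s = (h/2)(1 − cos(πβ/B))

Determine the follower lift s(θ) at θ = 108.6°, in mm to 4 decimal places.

seg 1 [0°–51.7°] cycloidal, h=15: full span → s += 15 → s = 15.0000
seg 2 [51.7°–286.6°] uniform, h=11: θ=108.6° here. β=56.9, B=234.9. 11·56.9/234.9 = 2.6645 → s = 17.6645

17.6645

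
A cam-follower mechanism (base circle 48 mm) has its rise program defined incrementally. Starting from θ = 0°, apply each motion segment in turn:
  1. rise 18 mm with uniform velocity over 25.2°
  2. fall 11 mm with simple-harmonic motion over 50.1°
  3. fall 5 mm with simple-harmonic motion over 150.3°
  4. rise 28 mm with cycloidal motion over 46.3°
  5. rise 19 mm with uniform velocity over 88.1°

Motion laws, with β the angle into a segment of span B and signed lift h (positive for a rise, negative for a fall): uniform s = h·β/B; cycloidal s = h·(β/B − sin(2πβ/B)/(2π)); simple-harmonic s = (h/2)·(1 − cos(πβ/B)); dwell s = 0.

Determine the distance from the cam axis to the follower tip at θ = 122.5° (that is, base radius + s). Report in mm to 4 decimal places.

seg 1 [0°–25.2°] uniform, h=18: full span → s += 18 → s = 18.0000
seg 2 [25.2°–75.3°] simple-harmonic, h=-11: full span → s += -11 → s = 7.0000
seg 3 [75.3°–225.6°] simple-harmonic, h=-5: θ=122.5° here. β=47.2, B=150.3. -5/2·(1 − cos(π·0.3140)) = -1.1211 → s = 5.8789
radial distance = base radius + s = 48 + 5.8789 = 53.8789

53.8789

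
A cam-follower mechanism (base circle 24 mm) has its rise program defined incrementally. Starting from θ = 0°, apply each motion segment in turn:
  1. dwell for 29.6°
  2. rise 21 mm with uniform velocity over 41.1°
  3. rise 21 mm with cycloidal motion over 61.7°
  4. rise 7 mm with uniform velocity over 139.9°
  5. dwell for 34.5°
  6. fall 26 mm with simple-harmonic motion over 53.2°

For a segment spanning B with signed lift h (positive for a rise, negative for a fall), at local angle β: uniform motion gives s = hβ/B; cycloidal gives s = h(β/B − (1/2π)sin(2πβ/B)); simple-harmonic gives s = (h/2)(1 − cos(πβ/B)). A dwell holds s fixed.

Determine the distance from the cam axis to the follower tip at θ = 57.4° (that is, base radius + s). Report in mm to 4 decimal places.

seg 1 [0°–29.6°] dwell: s stays 0.0000
seg 2 [29.6°–70.7°] uniform, h=21: θ=57.4° here. β=27.8, B=41.1. 21·27.8/41.1 = 14.2044 → s = 14.2044
radial distance = base radius + s = 24 + 14.2044 = 38.2044

38.2044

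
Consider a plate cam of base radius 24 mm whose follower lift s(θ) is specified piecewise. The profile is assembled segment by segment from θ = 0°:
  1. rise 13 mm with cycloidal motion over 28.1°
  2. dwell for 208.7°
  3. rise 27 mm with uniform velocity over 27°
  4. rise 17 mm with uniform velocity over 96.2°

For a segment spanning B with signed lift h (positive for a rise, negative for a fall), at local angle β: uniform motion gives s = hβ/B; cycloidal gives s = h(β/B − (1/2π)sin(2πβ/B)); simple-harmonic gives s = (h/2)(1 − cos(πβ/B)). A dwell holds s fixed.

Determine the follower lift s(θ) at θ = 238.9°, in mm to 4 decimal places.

seg 1 [0°–28.1°] cycloidal, h=13: full span → s += 13 → s = 13.0000
seg 2 [28.1°–236.8°] dwell: s stays 13.0000
seg 3 [236.8°–263.8°] uniform, h=27: θ=238.9° here. β=2.1, B=27. 27·2.1/27 = 2.1000 → s = 15.1000

15.1000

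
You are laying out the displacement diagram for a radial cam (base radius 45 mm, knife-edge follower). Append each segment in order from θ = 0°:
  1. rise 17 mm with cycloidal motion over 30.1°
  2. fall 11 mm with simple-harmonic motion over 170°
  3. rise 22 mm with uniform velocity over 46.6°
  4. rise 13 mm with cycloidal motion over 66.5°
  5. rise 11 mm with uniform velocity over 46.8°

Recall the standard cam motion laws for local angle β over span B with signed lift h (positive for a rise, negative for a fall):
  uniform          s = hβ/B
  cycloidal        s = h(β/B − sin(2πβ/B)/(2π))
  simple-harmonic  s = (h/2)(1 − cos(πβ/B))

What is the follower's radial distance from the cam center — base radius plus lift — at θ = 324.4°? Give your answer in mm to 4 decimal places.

seg 1 [0°–30.1°] cycloidal, h=17: full span → s += 17 → s = 17.0000
seg 2 [30.1°–200.1°] simple-harmonic, h=-11: full span → s += -11 → s = 6.0000
seg 3 [200.1°–246.7°] uniform, h=22: full span → s += 22 → s = 28.0000
seg 4 [246.7°–313.2°] cycloidal, h=13: full span → s += 13 → s = 41.0000
seg 5 [313.2°–360°] uniform, h=11: θ=324.4° here. β=11.2, B=46.8. 11·11.2/46.8 = 2.6325 → s = 43.6325
radial distance = base radius + s = 45 + 43.6325 = 88.6325

88.6325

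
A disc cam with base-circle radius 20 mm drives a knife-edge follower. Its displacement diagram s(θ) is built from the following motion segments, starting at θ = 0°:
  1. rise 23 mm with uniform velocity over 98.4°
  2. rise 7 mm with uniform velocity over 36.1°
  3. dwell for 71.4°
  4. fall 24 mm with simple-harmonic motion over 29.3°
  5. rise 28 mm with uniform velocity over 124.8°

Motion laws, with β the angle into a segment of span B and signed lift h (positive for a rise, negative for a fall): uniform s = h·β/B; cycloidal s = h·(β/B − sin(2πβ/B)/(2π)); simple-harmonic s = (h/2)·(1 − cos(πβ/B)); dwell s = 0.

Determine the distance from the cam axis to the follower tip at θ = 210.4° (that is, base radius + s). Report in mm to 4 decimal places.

seg 1 [0°–98.4°] uniform, h=23: full span → s += 23 → s = 23.0000
seg 2 [98.4°–134.5°] uniform, h=7: full span → s += 7 → s = 30.0000
seg 3 [134.5°–205.9°] dwell: s stays 30.0000
seg 4 [205.9°–235.2°] simple-harmonic, h=-24: θ=210.4° here. β=4.5, B=29.3. -24/2·(1 − cos(π·0.1536)) = -1.3699 → s = 28.6301
radial distance = base radius + s = 20 + 28.6301 = 48.6301

48.6301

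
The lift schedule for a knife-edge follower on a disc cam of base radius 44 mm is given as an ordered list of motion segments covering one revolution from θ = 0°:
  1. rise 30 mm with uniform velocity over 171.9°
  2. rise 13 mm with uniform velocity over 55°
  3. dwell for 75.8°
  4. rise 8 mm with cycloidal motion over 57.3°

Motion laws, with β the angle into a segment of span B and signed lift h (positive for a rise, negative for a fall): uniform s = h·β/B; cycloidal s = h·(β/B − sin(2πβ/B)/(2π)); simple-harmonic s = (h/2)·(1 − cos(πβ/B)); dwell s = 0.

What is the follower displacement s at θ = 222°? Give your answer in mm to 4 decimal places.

seg 1 [0°–171.9°] uniform, h=30: full span → s += 30 → s = 30.0000
seg 2 [171.9°–226.9°] uniform, h=13: θ=222° here. β=50.1, B=55. 13·50.1/55 = 11.8418 → s = 41.8418

41.8418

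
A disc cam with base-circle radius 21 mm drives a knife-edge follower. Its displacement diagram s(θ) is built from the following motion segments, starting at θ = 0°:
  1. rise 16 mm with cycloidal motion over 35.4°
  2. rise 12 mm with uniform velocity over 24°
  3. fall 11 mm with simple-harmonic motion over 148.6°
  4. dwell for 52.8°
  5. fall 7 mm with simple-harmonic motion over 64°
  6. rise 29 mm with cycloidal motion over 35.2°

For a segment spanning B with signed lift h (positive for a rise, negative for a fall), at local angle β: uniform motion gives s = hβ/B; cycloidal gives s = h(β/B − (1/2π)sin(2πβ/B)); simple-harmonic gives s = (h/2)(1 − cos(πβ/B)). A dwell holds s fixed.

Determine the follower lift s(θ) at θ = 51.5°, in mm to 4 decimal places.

seg 1 [0°–35.4°] cycloidal, h=16: full span → s += 16 → s = 16.0000
seg 2 [35.4°–59.4°] uniform, h=12: θ=51.5° here. β=16.1, B=24. 12·16.1/24 = 8.0500 → s = 24.0500

24.0500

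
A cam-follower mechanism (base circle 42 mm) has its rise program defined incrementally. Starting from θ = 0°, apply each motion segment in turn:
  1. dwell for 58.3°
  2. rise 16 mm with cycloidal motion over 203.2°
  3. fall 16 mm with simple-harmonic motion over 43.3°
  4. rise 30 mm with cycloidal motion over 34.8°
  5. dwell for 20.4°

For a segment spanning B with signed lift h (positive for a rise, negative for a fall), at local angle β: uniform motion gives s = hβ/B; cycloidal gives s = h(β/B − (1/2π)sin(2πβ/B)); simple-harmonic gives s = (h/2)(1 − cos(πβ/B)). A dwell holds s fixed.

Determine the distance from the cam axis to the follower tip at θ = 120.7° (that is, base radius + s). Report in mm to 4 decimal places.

seg 1 [0°–58.3°] dwell: s stays 0.0000
seg 2 [58.3°–261.5°] cycloidal, h=16: θ=120.7° here. β=62.4, B=203.2. 16·(0.3071 − sin(2π·0.3071)/(2π)) = 2.5290 → s = 2.5290
radial distance = base radius + s = 42 + 2.5290 = 44.5290

44.5290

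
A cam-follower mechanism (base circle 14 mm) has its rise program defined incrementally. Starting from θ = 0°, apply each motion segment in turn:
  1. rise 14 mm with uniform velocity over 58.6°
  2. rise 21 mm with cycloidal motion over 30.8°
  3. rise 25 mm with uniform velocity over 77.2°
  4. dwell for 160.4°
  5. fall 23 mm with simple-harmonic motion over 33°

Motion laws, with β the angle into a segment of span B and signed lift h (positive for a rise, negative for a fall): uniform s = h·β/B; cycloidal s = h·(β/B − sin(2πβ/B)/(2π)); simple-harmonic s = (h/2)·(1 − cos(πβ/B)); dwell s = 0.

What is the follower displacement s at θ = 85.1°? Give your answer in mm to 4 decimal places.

seg 1 [0°–58.6°] uniform, h=14: full span → s += 14 → s = 14.0000
seg 2 [58.6°–89.4°] cycloidal, h=21: θ=85.1° here. β=26.5, B=30.8. 21·(0.8604 − sin(2π·0.8604)/(2π)) = 20.6382 → s = 34.6382

34.6382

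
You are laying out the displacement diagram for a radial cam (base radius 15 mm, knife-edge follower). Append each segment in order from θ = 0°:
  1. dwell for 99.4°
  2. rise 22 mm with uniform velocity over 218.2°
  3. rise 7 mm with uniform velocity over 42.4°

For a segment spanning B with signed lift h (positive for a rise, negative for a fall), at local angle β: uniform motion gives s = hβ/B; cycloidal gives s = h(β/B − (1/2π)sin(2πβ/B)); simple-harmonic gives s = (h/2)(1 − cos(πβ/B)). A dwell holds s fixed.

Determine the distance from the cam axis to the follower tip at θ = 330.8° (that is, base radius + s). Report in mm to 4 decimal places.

seg 1 [0°–99.4°] dwell: s stays 0.0000
seg 2 [99.4°–317.6°] uniform, h=22: full span → s += 22 → s = 22.0000
seg 3 [317.6°–360°] uniform, h=7: θ=330.8° here. β=13.2, B=42.4. 7·13.2/42.4 = 2.1792 → s = 24.1792
radial distance = base radius + s = 15 + 24.1792 = 39.1792

39.1792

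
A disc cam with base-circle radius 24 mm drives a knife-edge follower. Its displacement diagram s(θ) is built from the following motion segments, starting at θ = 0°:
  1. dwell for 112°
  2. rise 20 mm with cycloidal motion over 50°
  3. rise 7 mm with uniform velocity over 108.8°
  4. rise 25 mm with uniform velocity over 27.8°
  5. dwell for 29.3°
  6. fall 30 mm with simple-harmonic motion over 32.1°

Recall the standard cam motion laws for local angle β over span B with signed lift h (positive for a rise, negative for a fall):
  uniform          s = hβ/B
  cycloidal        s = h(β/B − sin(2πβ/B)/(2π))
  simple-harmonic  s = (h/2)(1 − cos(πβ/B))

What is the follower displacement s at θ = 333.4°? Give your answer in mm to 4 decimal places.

seg 1 [0°–112°] dwell: s stays 0.0000
seg 2 [112°–162°] cycloidal, h=20: full span → s += 20 → s = 20.0000
seg 3 [162°–270.8°] uniform, h=7: full span → s += 7 → s = 27.0000
seg 4 [270.8°–298.6°] uniform, h=25: full span → s += 25 → s = 52.0000
seg 5 [298.6°–327.9°] dwell: s stays 52.0000
seg 6 [327.9°–360°] simple-harmonic, h=-30: θ=333.4° here. β=5.5, B=32.1. -30/2·(1 − cos(π·0.1713)) = -2.1211 → s = 49.8789

49.8789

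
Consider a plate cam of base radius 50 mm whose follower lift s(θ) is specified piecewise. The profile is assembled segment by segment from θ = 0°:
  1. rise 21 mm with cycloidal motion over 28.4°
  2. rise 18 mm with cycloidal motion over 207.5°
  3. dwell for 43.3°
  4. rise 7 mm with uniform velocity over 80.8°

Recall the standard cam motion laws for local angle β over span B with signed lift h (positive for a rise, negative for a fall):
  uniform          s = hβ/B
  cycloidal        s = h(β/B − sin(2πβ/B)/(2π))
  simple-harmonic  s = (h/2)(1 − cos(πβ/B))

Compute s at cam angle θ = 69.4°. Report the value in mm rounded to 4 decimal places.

seg 1 [0°–28.4°] cycloidal, h=21: full span → s += 21 → s = 21.0000
seg 2 [28.4°–235.9°] cycloidal, h=18: θ=69.4° here. β=41, B=207.5. 18·(0.1976 − sin(2π·0.1976)/(2π)) = 0.8458 → s = 21.8458

21.8458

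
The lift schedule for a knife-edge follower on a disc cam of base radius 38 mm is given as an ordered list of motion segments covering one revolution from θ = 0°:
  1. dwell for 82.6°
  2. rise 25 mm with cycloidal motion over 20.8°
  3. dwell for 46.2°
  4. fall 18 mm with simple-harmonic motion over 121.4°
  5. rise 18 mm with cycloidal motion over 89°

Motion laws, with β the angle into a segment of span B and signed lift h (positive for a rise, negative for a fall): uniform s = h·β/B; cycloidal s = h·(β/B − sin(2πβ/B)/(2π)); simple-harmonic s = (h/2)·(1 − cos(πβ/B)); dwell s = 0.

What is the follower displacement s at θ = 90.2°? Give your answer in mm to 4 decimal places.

seg 1 [0°–82.6°] dwell: s stays 0.0000
seg 2 [82.6°–103.4°] cycloidal, h=25: θ=90.2° here. β=7.6, B=20.8. 25·(0.3654 − sin(2π·0.3654)/(2π)) = 6.1564 → s = 6.1564

6.1564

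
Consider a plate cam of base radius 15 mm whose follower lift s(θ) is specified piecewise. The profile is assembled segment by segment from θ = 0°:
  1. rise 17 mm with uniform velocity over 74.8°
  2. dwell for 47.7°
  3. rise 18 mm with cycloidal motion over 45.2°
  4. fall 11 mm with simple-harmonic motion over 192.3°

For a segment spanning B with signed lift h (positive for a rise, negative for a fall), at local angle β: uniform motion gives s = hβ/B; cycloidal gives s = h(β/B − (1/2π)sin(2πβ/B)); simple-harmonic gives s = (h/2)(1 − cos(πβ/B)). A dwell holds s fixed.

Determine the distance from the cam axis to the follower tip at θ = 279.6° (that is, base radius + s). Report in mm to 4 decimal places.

seg 1 [0°–74.8°] uniform, h=17: full span → s += 17 → s = 17.0000
seg 2 [74.8°–122.5°] dwell: s stays 17.0000
seg 3 [122.5°–167.7°] cycloidal, h=18: full span → s += 18 → s = 35.0000
seg 4 [167.7°–360°] simple-harmonic, h=-11: θ=279.6° here. β=111.9, B=192.3. -11/2·(1 − cos(π·0.5819)) = -6.8996 → s = 28.1004
radial distance = base radius + s = 15 + 28.1004 = 43.1004

43.1004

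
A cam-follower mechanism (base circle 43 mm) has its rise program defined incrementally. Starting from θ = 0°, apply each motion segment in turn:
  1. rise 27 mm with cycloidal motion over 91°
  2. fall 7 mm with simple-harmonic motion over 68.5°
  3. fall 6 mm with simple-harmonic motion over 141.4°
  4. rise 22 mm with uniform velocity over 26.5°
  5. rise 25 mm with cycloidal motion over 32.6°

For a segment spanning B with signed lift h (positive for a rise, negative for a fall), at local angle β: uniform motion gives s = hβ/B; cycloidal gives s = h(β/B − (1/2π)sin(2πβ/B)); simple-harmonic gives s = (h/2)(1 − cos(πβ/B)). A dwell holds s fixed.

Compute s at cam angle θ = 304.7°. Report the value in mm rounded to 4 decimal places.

seg 1 [0°–91°] cycloidal, h=27: full span → s += 27 → s = 27.0000
seg 2 [91°–159.5°] simple-harmonic, h=-7: full span → s += -7 → s = 20.0000
seg 3 [159.5°–300.9°] simple-harmonic, h=-6: full span → s += -6 → s = 14.0000
seg 4 [300.9°–327.4°] uniform, h=22: θ=304.7° here. β=3.8, B=26.5. 22·3.8/26.5 = 3.1547 → s = 17.1547

17.1547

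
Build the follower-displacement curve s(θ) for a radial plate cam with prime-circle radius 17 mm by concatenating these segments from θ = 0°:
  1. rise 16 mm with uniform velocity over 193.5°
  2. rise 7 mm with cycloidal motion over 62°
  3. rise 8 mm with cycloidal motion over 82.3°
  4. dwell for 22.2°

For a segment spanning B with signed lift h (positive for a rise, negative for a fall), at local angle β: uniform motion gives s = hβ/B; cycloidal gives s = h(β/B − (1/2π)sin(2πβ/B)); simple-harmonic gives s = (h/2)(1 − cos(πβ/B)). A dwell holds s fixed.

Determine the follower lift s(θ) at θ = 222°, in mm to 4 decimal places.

seg 1 [0°–193.5°] uniform, h=16: full span → s += 16 → s = 16.0000
seg 2 [193.5°–255.5°] cycloidal, h=7: θ=222° here. β=28.5, B=62. 7·(0.4597 − sin(2π·0.4597)/(2π)) = 2.9385 → s = 18.9385

18.9385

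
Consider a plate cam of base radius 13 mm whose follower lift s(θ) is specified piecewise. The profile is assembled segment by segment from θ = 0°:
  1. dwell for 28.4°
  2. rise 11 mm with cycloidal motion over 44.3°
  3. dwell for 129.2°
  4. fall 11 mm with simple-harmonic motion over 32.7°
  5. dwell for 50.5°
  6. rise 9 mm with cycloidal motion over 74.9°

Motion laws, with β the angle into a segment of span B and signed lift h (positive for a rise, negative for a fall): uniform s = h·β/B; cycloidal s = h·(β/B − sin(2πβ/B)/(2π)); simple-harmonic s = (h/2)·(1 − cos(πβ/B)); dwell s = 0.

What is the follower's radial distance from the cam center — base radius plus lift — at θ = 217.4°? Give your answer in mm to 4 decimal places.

seg 1 [0°–28.4°] dwell: s stays 0.0000
seg 2 [28.4°–72.7°] cycloidal, h=11: full span → s += 11 → s = 11.0000
seg 3 [72.7°–201.9°] dwell: s stays 11.0000
seg 4 [201.9°–234.6°] simple-harmonic, h=-11: θ=217.4° here. β=15.5, B=32.7. -11/2·(1 − cos(π·0.4740)) = -5.0514 → s = 5.9486
radial distance = base radius + s = 13 + 5.9486 = 18.9486

18.9486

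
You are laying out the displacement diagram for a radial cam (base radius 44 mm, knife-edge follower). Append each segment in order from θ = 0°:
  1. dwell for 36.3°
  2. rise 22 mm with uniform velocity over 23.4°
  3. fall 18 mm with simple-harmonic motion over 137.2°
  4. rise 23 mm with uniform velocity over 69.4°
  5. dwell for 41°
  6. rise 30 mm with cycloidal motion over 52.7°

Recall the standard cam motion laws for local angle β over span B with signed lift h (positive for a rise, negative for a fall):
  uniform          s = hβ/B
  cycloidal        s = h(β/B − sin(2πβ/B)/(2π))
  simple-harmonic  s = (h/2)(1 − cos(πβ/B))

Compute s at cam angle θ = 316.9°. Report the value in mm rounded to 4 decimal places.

seg 1 [0°–36.3°] dwell: s stays 0.0000
seg 2 [36.3°–59.7°] uniform, h=22: full span → s += 22 → s = 22.0000
seg 3 [59.7°–196.9°] simple-harmonic, h=-18: full span → s += -18 → s = 4.0000
seg 4 [196.9°–266.3°] uniform, h=23: full span → s += 23 → s = 27.0000
seg 5 [266.3°–307.3°] dwell: s stays 27.0000
seg 6 [307.3°–360°] cycloidal, h=30: θ=316.9° here. β=9.6, B=52.7. 30·(0.1822 − sin(2π·0.1822)/(2π)) = 1.1174 → s = 28.1174

28.1174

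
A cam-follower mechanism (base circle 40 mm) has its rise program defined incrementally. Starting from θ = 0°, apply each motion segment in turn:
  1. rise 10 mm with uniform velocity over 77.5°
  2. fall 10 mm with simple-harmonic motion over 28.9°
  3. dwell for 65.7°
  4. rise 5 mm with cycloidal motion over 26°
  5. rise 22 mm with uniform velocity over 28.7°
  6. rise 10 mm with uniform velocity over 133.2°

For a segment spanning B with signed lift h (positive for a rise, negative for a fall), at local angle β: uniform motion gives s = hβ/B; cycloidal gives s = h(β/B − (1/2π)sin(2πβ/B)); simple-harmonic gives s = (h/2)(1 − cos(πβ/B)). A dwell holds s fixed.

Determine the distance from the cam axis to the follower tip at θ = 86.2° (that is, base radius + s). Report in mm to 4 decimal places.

seg 1 [0°–77.5°] uniform, h=10: full span → s += 10 → s = 10.0000
seg 2 [77.5°–106.4°] simple-harmonic, h=-10: θ=86.2° here. β=8.7, B=28.9. -10/2·(1 − cos(π·0.3010)) = -2.0743 → s = 7.9257
radial distance = base radius + s = 40 + 7.9257 = 47.9257

47.9257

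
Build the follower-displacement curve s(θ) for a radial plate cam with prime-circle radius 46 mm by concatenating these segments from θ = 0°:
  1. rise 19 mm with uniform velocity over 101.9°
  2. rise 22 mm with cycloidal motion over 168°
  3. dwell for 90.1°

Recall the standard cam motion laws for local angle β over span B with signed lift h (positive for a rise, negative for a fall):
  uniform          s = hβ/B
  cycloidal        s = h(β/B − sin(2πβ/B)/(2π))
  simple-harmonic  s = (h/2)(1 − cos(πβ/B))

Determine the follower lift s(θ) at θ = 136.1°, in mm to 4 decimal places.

seg 1 [0°–101.9°] uniform, h=19: full span → s += 19 → s = 19.0000
seg 2 [101.9°–269.9°] cycloidal, h=22: θ=136.1° here. β=34.2, B=168. 22·(0.2036 − sin(2π·0.2036)/(2π)) = 1.1251 → s = 20.1251

20.1251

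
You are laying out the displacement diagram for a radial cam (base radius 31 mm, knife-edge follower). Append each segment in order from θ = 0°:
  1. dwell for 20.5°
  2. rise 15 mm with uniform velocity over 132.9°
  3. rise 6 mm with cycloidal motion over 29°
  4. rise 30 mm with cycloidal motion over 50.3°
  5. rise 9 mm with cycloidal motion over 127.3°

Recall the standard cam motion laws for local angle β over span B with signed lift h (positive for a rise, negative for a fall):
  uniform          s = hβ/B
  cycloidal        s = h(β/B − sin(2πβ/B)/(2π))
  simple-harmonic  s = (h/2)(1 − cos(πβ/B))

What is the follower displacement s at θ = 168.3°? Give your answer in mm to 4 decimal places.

seg 1 [0°–20.5°] dwell: s stays 0.0000
seg 2 [20.5°–153.4°] uniform, h=15: full span → s += 15 → s = 15.0000
seg 3 [153.4°–182.4°] cycloidal, h=6: θ=168.3° here. β=14.9, B=29. 6·(0.5138 − sin(2π·0.5138)/(2π)) = 3.1654 → s = 18.1654

18.1654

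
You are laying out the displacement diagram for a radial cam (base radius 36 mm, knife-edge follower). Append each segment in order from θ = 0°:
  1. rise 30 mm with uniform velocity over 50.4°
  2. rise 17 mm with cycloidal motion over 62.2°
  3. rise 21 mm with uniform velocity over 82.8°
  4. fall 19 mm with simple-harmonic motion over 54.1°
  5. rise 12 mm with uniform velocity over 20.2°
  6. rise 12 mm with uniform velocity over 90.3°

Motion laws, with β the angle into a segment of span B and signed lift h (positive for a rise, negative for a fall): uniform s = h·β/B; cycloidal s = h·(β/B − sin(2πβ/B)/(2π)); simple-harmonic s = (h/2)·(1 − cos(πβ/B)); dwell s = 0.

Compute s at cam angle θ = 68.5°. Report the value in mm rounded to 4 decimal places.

seg 1 [0°–50.4°] uniform, h=30: full span → s += 30 → s = 30.0000
seg 2 [50.4°–112.6°] cycloidal, h=17: θ=68.5° here. β=18.1, B=62.2. 17·(0.2910 − sin(2π·0.2910)/(2π)) = 2.3306 → s = 32.3306

32.3306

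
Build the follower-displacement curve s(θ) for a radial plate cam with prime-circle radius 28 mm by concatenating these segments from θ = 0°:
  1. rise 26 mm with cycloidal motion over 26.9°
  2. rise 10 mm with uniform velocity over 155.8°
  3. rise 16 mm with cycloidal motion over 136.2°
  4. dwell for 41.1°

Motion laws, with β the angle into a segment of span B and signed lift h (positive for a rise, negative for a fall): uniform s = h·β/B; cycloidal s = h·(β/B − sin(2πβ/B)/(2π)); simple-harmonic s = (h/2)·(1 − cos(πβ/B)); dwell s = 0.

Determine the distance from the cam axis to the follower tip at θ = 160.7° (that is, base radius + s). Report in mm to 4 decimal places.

seg 1 [0°–26.9°] cycloidal, h=26: full span → s += 26 → s = 26.0000
seg 2 [26.9°–182.7°] uniform, h=10: θ=160.7° here. β=133.8, B=155.8. 10·133.8/155.8 = 8.5879 → s = 34.5879
radial distance = base radius + s = 28 + 34.5879 = 62.5879

62.5879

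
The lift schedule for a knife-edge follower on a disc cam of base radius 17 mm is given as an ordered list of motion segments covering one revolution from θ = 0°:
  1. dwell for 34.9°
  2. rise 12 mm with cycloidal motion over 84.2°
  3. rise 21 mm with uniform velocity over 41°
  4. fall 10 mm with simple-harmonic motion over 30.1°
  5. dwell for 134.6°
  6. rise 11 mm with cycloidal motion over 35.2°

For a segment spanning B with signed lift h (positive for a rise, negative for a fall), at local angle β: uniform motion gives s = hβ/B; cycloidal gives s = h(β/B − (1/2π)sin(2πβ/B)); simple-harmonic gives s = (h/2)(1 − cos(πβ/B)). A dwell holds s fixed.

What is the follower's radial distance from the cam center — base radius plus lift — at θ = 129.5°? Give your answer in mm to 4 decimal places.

seg 1 [0°–34.9°] dwell: s stays 0.0000
seg 2 [34.9°–119.1°] cycloidal, h=12: full span → s += 12 → s = 12.0000
seg 3 [119.1°–160.1°] uniform, h=21: θ=129.5° here. β=10.4, B=41. 21·10.4/41 = 5.3268 → s = 17.3268
radial distance = base radius + s = 17 + 17.3268 = 34.3268

34.3268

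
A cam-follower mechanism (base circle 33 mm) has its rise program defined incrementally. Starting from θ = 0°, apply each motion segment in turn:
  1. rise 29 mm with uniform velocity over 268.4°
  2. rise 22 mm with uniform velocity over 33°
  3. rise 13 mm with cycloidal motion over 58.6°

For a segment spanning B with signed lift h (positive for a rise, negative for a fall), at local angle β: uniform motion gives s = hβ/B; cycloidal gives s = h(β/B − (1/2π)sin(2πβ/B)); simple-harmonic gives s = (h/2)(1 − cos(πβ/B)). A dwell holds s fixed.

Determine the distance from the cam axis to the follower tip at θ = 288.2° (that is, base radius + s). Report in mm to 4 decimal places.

seg 1 [0°–268.4°] uniform, h=29: full span → s += 29 → s = 29.0000
seg 2 [268.4°–301.4°] uniform, h=22: θ=288.2° here. β=19.8, B=33. 22·19.8/33 = 13.2000 → s = 42.2000
radial distance = base radius + s = 33 + 42.2000 = 75.2000

75.2000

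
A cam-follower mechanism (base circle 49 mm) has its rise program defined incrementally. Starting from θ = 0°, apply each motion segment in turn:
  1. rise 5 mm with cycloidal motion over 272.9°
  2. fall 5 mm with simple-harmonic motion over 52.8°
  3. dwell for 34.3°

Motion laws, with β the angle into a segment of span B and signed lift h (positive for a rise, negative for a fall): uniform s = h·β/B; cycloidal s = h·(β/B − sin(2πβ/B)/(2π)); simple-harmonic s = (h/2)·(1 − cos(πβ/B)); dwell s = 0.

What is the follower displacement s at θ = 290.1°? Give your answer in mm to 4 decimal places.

seg 1 [0°–272.9°] cycloidal, h=5: full span → s += 5 → s = 5.0000
seg 2 [272.9°–325.7°] simple-harmonic, h=-5: θ=290.1° here. β=17.2, B=52.8. -5/2·(1 − cos(π·0.3258)) = -1.1988 → s = 3.8012

3.8012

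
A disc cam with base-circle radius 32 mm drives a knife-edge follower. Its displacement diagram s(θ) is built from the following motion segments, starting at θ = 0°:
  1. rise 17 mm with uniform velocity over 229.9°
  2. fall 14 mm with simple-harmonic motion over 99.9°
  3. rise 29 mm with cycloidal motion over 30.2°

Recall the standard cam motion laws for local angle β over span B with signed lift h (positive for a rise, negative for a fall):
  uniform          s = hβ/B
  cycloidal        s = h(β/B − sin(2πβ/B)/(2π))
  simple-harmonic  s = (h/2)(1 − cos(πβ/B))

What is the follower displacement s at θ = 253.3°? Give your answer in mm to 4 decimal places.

seg 1 [0°–229.9°] uniform, h=17: full span → s += 17 → s = 17.0000
seg 2 [229.9°–329.8°] simple-harmonic, h=-14: θ=253.3° here. β=23.4, B=99.9. -14/2·(1 − cos(π·0.2342)) = -1.8113 → s = 15.1887

15.1887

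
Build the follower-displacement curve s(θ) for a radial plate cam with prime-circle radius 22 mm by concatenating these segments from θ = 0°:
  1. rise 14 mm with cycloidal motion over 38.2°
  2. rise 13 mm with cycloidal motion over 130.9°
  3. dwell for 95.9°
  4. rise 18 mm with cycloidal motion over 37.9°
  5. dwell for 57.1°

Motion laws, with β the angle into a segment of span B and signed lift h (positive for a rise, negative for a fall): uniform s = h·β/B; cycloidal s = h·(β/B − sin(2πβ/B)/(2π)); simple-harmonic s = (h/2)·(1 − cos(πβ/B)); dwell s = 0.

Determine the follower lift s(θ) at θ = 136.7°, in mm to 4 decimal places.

seg 1 [0°–38.2°] cycloidal, h=14: full span → s += 14 → s = 14.0000
seg 2 [38.2°–169.1°] cycloidal, h=13: θ=136.7° here. β=98.5, B=130.9. 13·(0.7525 − sin(2π·0.7525)/(2π)) = 11.8510 → s = 25.8510

25.8510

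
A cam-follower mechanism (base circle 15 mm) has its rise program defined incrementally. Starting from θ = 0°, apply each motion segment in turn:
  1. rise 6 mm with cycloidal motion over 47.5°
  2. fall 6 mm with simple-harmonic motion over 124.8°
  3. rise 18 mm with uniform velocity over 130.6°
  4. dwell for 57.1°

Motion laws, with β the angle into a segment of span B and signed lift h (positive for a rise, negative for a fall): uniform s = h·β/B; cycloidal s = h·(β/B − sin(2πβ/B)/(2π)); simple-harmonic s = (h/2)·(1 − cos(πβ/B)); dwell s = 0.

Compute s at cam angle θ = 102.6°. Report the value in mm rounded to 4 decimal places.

seg 1 [0°–47.5°] cycloidal, h=6: full span → s += 6 → s = 6.0000
seg 2 [47.5°–172.3°] simple-harmonic, h=-6: θ=102.6° here. β=55.1, B=124.8. -6/2·(1 − cos(π·0.4415)) = -2.4518 → s = 3.5482

3.5482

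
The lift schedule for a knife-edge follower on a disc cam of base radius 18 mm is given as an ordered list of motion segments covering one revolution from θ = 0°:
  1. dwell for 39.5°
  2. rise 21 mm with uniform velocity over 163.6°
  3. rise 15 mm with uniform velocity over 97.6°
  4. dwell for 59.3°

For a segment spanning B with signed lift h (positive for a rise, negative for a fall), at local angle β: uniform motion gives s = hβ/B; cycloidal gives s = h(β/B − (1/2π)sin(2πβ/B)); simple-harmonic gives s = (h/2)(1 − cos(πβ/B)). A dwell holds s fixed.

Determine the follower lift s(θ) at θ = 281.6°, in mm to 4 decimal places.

seg 1 [0°–39.5°] dwell: s stays 0.0000
seg 2 [39.5°–203.1°] uniform, h=21: full span → s += 21 → s = 21.0000
seg 3 [203.1°–300.7°] uniform, h=15: θ=281.6° here. β=78.5, B=97.6. 15·78.5/97.6 = 12.0645 → s = 33.0645

33.0645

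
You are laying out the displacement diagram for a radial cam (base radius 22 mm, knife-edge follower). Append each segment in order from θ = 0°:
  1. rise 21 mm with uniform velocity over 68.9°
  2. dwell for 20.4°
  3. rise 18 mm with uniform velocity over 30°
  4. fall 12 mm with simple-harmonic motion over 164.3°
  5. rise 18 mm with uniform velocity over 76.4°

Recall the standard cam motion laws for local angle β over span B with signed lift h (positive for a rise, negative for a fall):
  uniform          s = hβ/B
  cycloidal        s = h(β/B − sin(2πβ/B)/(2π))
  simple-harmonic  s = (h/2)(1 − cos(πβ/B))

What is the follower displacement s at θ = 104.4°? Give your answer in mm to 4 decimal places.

seg 1 [0°–68.9°] uniform, h=21: full span → s += 21 → s = 21.0000
seg 2 [68.9°–89.3°] dwell: s stays 21.0000
seg 3 [89.3°–119.3°] uniform, h=18: θ=104.4° here. β=15.1, B=30. 18·15.1/30 = 9.0600 → s = 30.0600

30.0600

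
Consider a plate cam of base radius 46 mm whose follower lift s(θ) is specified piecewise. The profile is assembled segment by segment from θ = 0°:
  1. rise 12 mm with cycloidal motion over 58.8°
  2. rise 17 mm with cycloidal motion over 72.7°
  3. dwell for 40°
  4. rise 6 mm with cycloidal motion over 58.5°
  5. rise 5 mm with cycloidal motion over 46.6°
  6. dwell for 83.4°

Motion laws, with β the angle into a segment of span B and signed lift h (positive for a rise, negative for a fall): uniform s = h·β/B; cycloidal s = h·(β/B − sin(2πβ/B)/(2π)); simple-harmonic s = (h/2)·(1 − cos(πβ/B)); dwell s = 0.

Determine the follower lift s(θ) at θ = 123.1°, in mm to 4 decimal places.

seg 1 [0°–58.8°] cycloidal, h=12: full span → s += 12 → s = 12.0000
seg 2 [58.8°–131.5°] cycloidal, h=17: θ=123.1° here. β=64.3, B=72.7. 17·(0.8845 − sin(2π·0.8845)/(2π)) = 16.8319 → s = 28.8319

28.8319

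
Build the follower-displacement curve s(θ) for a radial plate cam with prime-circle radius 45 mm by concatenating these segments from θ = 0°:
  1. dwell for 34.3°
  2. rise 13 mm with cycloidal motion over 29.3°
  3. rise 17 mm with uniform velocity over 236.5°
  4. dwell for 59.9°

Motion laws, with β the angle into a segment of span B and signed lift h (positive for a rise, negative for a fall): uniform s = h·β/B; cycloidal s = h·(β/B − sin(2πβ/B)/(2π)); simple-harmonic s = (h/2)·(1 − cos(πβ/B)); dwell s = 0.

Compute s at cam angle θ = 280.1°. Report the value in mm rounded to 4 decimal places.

seg 1 [0°–34.3°] dwell: s stays 0.0000
seg 2 [34.3°–63.6°] cycloidal, h=13: full span → s += 13 → s = 13.0000
seg 3 [63.6°–300.1°] uniform, h=17: θ=280.1° here. β=216.5, B=236.5. 17·216.5/236.5 = 15.5624 → s = 28.5624

28.5624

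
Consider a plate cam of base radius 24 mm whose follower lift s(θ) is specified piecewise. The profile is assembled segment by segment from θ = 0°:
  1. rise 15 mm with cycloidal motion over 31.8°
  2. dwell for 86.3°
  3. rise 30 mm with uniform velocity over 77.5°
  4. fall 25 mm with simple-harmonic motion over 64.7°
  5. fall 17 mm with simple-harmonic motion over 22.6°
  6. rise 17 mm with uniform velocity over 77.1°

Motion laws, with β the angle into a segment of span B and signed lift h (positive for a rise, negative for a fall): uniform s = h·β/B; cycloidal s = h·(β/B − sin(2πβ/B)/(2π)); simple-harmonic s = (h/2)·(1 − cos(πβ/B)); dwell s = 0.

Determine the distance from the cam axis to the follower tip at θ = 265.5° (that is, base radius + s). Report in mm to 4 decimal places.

seg 1 [0°–31.8°] cycloidal, h=15: full span → s += 15 → s = 15.0000
seg 2 [31.8°–118.1°] dwell: s stays 15.0000
seg 3 [118.1°–195.6°] uniform, h=30: full span → s += 30 → s = 45.0000
seg 4 [195.6°–260.3°] simple-harmonic, h=-25: full span → s += -25 → s = 20.0000
seg 5 [260.3°–282.9°] simple-harmonic, h=-17: θ=265.5° here. β=5.2, B=22.6. -17/2·(1 − cos(π·0.2301)) = -2.1256 → s = 17.8744
radial distance = base radius + s = 24 + 17.8744 = 41.8744

41.8744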